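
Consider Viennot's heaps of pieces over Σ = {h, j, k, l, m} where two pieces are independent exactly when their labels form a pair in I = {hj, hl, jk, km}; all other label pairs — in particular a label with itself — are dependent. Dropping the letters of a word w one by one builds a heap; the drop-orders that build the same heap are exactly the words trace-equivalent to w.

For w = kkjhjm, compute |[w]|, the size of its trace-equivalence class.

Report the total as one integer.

10

#0=k has no predecessor
#1=k depends on [0:k]
#2=j has no predecessor
#3=h depends on [1:k]
#4=j depends on [2:j]
#5=m depends on [3:h, 4:j]
sources: [0:k, 2:j]
N(rest) = Σ N(rest − s) over sources s of rest; N(one piece) = 1:
  size 1 → [5]=1
  size 2 → [3,5]=1  [4,5]=1
  size 3 → [1,3,5]=1  [2,4,5]=1  [3,4,5]=2
  size 4 → [0,1,3,5]=1  [1,3,4,5]=3  [2,3,4,5]=3
  first=0(k) contributes 6
  first=2(j) contributes 4
|[w]| = 10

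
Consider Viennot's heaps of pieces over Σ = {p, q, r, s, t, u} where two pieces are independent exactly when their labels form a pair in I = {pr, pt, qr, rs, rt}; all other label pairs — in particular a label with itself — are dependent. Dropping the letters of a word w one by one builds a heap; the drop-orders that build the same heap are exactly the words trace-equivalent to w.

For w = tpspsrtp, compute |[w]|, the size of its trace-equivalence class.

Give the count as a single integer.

32

piece 0:t — minimal
piece 1:p — minimal
piece 2:s rests on {0:t, 1:p}
piece 3:p rests on {2:s}
piece 4:s rests on {3:p}
piece 5:r — minimal
piece 6:t rests on {4:s}
piece 7:p rests on {4:s}
minimal pieces: {0:t, 1:p, 5:r}
ways to finish when only these pieces remain (= sum over removing one remaining piece with nothing left below it):
  1 left: {5}→1  {6}→1  {7}→1
  2 left: {5,6}→2  {5,7}→2  {6,7}→2
  3 left: {4,6,7}→2  {5,6,7}→6
  4 left: {3,4,6,7}→2  {4,5,6,7}→8
  5 left: {2,3,4,6,7}→2  {3,4,5,6,7}→10
  6 left: {0,2,3,4,6,7}→2  {1,2,3,4,6,7}→2  {2,3,4,5,6,7}→12
  placing 0:t first → 14 extensions
  placing 1:p first → 14 extensions
  placing 5:r first → 4 extensions
total linear extensions = 32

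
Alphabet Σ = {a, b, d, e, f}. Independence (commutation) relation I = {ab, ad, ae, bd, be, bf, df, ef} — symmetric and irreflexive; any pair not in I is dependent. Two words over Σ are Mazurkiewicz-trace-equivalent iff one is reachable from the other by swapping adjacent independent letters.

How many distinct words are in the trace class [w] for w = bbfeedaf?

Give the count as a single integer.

560

0(b) covers ∅
1(b) covers 0:b
2(f) covers ∅
3(e) covers ∅
4(e) covers 3:e
5(d) covers 4:e
6(a) covers 2:f
7(f) covers 6:a
floor of heap: 0:b, 2:f, 3:e
completions by unplaced set U, small U first (add the entries for U minus each lowest piece of U):
  |U|=1: {1}:1  {5}:1  {7}:1
  |U|=2: {0,1}:1  {1,5}:2  {1,7}:2  {4,5}:1  {5,7}:2  {6,7}:1
  |U|=3: {0,1,5}:3  {0,1,7}:3  {1,4,5}:3  {1,5,7}:6  {1,6,7}:3  {2,6,7}:1  {3,4,5}:1  {4,5,7}:3  {5,6,7}:3
  |U|=4: {0,1,4,5}:6  {0,1,5,7}:12  {0,1,6,7}:6  {1,2,6,7}:4  {1,3,4,5}:4  {1,4,5,7}:12  {1,5,6,7}:12  {2,5,6,7}:4  {3,4,5,7}:4  {4,5,6,7}:6
  |U|=5: {0,1,2,6,7}:10  {0,1,3,4,5}:10  {0,1,4,5,7}:30  {0,1,5,6,7}:30  {1,2,5,6,7}:20  {1,3,4,5,7}:20  {1,4,5,6,7}:30  {2,4,5,6,7}:10  {3,4,5,6,7}:10
  |U|=6: {0,1,2,5,6,7}:60  {0,1,3,4,5,7}:60  {0,1,4,5,6,7}:90  {1,2,4,5,6,7}:60  {1,3,4,5,6,7}:60  {2,3,4,5,6,7}:20
  start at 0(b): 140
  start at 2(f): 210
  start at 3(e): 210
sum over floor = 560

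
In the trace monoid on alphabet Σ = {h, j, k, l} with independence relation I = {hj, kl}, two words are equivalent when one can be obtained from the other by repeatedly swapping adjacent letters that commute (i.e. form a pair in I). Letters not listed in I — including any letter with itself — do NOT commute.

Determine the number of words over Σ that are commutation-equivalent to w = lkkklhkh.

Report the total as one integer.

10

drop 0:l onto floor
drop 1:k onto floor
drop 2:k onto {1:k}
drop 3:k onto {2:k}
drop 4:l onto {0:l}
drop 5:h onto {3:k, 4:l}
drop 6:k onto {5:h}
drop 7:h onto {6:k}
ground layer = {0:l, 1:k}
drop-orders for the pieces not yet dropped (sum over which currently-grounded one goes next):
  1 to go: {7} 1
  2 to go: {6,7} 1
  3 to go: {5,6,7} 1
  4 to go: {3,5,6,7} 1  {4,5,6,7} 1
  5 to go: {0,4,5,6,7} 1  {2,3,5,6,7} 1  {3,4,5,6,7} 2
  6 to go: {0,3,4,5,6,7} 3  {1,2,3,5,6,7} 1  {2,3,4,5,6,7} 3
  if 0:l drops first: 4 orders
  if 1:k drops first: 6 orders
heap linearizations: 10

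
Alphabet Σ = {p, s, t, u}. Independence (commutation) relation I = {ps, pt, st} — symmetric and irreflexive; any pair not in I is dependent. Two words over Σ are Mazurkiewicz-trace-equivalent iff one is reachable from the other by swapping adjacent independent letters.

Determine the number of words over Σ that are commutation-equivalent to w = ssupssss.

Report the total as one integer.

5

drop 0:s onto floor
drop 1:s onto {0:s}
drop 2:u onto {1:s}
drop 3:p onto {2:u}
drop 4:s onto {2:u}
drop 5:s onto {4:s}
drop 6:s onto {5:s}
drop 7:s onto {6:s}
ground layer = {0:s}
drop-orders for the pieces not yet dropped (sum over which currently-grounded one goes next):
  1 to go: {3} 1  {7} 1
  2 to go: {3,7} 2  {6,7} 1
  3 to go: {3,6,7} 3  {5,6,7} 1
  4 to go: {3,5,6,7} 4  {4,5,6,7} 1
  5 to go: {3,4,5,6,7} 5
  6 to go: {2,3,4,5,6,7} 5
  if 0:s drops first: 5 orders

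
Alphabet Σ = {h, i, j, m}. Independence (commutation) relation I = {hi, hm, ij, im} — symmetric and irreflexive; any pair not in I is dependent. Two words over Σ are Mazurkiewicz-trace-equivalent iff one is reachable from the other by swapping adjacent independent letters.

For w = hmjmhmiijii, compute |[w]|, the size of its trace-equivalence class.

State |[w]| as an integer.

1980

#0=h has no predecessor
#1=m has no predecessor
#2=j depends on [0:h, 1:m]
#3=m depends on [2:j]
#4=h depends on [2:j]
#5=m depends on [3:m]
#6=i has no predecessor
#7=i depends on [6:i]
#8=j depends on [4:h, 5:m]
#9=i depends on [7:i]
#10=i depends on [9:i]
sources: [0:h, 1:m, 6:i]
N(rest) = Σ N(rest − s) over sources s of rest; N(one piece) = 1:
  size 1 → [8]=1  [10]=1
  size 2 → [4,8]=1  [5,8]=1  [8,10]=2  [9,10]=1
  size 3 → [3,5,8]=1  [4,5,8]=2  [4,8,10]=3  [5,8,10]=3  [7,9,10]=1  [8,9,10]=3
  size 4 → [3,4,5,8]=3  [3,5,8,10]=4  [4,5,8,10]=8  [4,8,9,10]=6  [5,8,9,10]=6  [6,7,9,10]=1  [7,8,9,10]=4
  size 5 → [2,3,4,5,8]=3  [3,4,5,8,10]=15  [3,5,8,9,10]=10  [4,5,8,9,10]=20  [4,7,8,9,10]=10  [5,7,8,9,10]=10  [6,7,8,9,10]=5
  size 6 → [0,2,3,4,5,8]=3  [1,2,3,4,5,8]=3  [2,3,4,5,8,10]=18  [3,4,5,8,9,10]=45  [3,5,7,8,9,10]=20  [4,5,7,8,9,10]=40  [4,6,7,8,9,10]=15  [5,6,7,8,9,10]=15
  size 7 → [0,1,2,3,4,5,8]=6  [0,2,3,4,5,8,10]=21  [1,2,3,4,5,8,10]=21  [2,3,4,5,8,9,10]=63  [3,4,5,7,8,9,10]=105  [3,5,6,7,8,9,10]=35  [4,5,6,7,8,9,10]=70
  size 8 → [0,1,2,3,4,5,8,10]=48  [0,2,3,4,5,8,9,10]=84  [1,2,3,4,5,8,9,10]=84  [2,3,4,5,7,8,9,10]=168  [3,4,5,6,7,8,9,10]=210
  size 9 → [0,1,2,3,4,5,8,9,10]=216  [0,2,3,4,5,7,8,9,10]=252  [1,2,3,4,5,7,8,9,10]=252  [2,3,4,5,6,7,8,9,10]=378
  first=0(h) contributes 630
  first=1(m) contributes 630
  first=6(i) contributes 720
|[w]| = 1980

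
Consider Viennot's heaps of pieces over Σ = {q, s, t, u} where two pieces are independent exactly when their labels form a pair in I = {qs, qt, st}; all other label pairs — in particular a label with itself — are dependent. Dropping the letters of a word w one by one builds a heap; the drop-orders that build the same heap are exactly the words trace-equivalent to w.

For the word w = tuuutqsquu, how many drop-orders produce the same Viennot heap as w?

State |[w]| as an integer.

piece 0:t — minimal
piece 1:u rests on {0:t}
piece 2:u rests on {1:u}
piece 3:u rests on {2:u}
piece 4:t rests on {3:u}
piece 5:q rests on {3:u}
piece 6:s rests on {3:u}
piece 7:q rests on {5:q}
piece 8:u rests on {4:t, 6:s, 7:q}
piece 9:u rests on {8:u}
minimal pieces: {0:t}
ways to finish when only these pieces remain (= sum over removing one remaining piece with nothing left below it):
  1 left: {9}→1
  2 left: {8,9}→1
  3 left: {4,8,9}→1  {6,8,9}→1  {7,8,9}→1
  4 left: {4,6,8,9}→2  {4,7,8,9}→2  {5,7,8,9}→1  {6,7,8,9}→2
  5 left: {4,5,7,8,9}→3  {4,6,7,8,9}→6  {5,6,7,8,9}→3
  6 left: {4,5,6,7,8,9}→12
  7 left: {3,4,5,6,7,8,9}→12
  8 left: {2,3,4,5,6,7,8,9}→12
  placing 0:t first → 12 extensions

12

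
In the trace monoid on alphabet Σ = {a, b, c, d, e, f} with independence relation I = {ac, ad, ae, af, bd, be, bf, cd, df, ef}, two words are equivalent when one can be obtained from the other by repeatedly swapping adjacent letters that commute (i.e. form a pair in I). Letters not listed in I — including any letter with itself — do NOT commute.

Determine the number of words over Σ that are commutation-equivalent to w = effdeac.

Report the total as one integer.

0(e) covers ∅
1(f) covers ∅
2(f) covers 1:f
3(d) covers 0:e
4(e) covers 3:d
5(a) covers ∅
6(c) covers 2:f, 4:e
floor of heap: 0:e, 1:f, 5:a
completions by unplaced set U, small U first (add the entries for U minus each lowest piece of U):
  |U|=1: {5}:1  {6}:1
  |U|=2: {2,6}:1  {4,6}:1  {5,6}:2
  |U|=3: {1,2,6}:1  {2,4,6}:2  {2,5,6}:3  {3,4,6}:1  {4,5,6}:3
  |U|=4: {0,3,4,6}:1  {1,2,4,6}:3  {1,2,5,6}:4  {2,3,4,6}:3  {2,4,5,6}:8  {3,4,5,6}:4
  |U|=5: {0,2,3,4,6}:4  {0,3,4,5,6}:5  {1,2,3,4,6}:6  {1,2,4,5,6}:15  {2,3,4,5,6}:15
  start at 0(e): 36
  start at 1(f): 24
  start at 5(a): 10
sum over floor = 70

70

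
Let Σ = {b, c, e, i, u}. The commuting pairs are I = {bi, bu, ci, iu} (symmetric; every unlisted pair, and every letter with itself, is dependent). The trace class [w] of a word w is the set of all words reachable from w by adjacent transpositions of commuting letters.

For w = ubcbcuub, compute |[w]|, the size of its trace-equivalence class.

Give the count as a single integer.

drop 0:u onto floor
drop 1:b onto floor
drop 2:c onto {0:u, 1:b}
drop 3:b onto {2:c}
drop 4:c onto {3:b}
drop 5:u onto {4:c}
drop 6:u onto {5:u}
drop 7:b onto {4:c}
ground layer = {0:u, 1:b}
drop-orders for the pieces not yet dropped (sum over which currently-grounded one goes next):
  1 to go: {6} 1  {7} 1
  2 to go: {5,6} 1  {6,7} 2
  3 to go: {5,6,7} 3
  4 to go: {4,5,6,7} 3
  5 to go: {3,4,5,6,7} 3
  6 to go: {2,3,4,5,6,7} 3
  if 0:u drops first: 3 orders
  if 1:b drops first: 3 orders
heap linearizations: 6

6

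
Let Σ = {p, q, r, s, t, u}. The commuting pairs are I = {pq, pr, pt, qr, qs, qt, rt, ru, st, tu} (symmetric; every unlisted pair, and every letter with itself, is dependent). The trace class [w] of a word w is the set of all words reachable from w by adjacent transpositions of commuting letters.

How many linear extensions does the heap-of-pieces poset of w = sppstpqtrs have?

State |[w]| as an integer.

720

piece 0:s — minimal
piece 1:p rests on {0:s}
piece 2:p rests on {1:p}
piece 3:s rests on {2:p}
piece 4:t — minimal
piece 5:p rests on {3:s}
piece 6:q — minimal
piece 7:t rests on {4:t}
piece 8:r rests on {3:s}
piece 9:s rests on {5:p, 8:r}
minimal pieces: {0:s, 4:t, 6:q}
ways to finish when only these pieces remain (= sum over removing one remaining piece with nothing left below it):
  1 left: {6}→1  {7}→1  {9}→1
  2 left: {4,7}→1  {5,9}→1  {6,7}→2  {6,9}→2  {7,9}→2  {8,9}→1
  3 left: {4,6,7}→3  {4,7,9}→3  {5,6,9}→3  {5,7,9}→3  {5,8,9}→2  {6,7,9}→6  {6,8,9}→3  {7,8,9}→3
  4 left: {3,5,8,9}→2  {4,5,7,9}→6  {4,6,7,9}→12  {4,7,8,9}→6  {5,6,7,9}→12  {5,6,8,9}→8  {5,7,8,9}→8  {6,7,8,9}→12
  5 left: {2,3,5,8,9}→2  {3,5,6,8,9}→10  {3,5,7,8,9}→10  {4,5,6,7,9}→30  {4,5,7,8,9}→20  {4,6,7,8,9}→30  {5,6,7,8,9}→40
  6 left: {1,2,3,5,8,9}→2  {2,3,5,6,8,9}→12  {2,3,5,7,8,9}→12  {3,4,5,7,8,9}→30  {3,5,6,7,8,9}→60  {4,5,6,7,8,9}→120
  7 left: {0,1,2,3,5,8,9}→2  {1,2,3,5,6,8,9}→14  {1,2,3,5,7,8,9}→14  {2,3,4,5,7,8,9}→42  {2,3,5,6,7,8,9}→84  {3,4,5,6,7,8,9}→210
  8 left: {0,1,2,3,5,6,8,9}→16  {0,1,2,3,5,7,8,9}→16  {1,2,3,4,5,7,8,9}→56  {1,2,3,5,6,7,8,9}→112  {2,3,4,5,6,7,8,9}→336
  placing 0:s first → 504 extensions
  placing 4:t first → 144 extensions
  placing 6:q first → 72 extensions
total linear extensions = 720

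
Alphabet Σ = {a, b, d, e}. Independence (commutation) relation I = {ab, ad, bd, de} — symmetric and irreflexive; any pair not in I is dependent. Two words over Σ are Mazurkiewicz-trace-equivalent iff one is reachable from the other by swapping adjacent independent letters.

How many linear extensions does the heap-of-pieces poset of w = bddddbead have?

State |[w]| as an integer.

126

#0=b has no predecessor
#1=d has no predecessor
#2=d depends on [1:d]
#3=d depends on [2:d]
#4=d depends on [3:d]
#5=b depends on [0:b]
#6=e depends on [5:b]
#7=a depends on [6:e]
#8=d depends on [4:d]
sources: [0:b, 1:d]
N(rest) = Σ N(rest − s) over sources s of rest; N(one piece) = 1:
  size 1 → [7]=1  [8]=1
  size 2 → [4,8]=1  [6,7]=1  [7,8]=2
  size 3 → [3,4,8]=1  [4,7,8]=3  [5,6,7]=1  [6,7,8]=3
  size 4 → [0,5,6,7]=1  [2,3,4,8]=1  [3,4,7,8]=4  [4,6,7,8]=6  [5,6,7,8]=4
  size 5 → [0,5,6,7,8]=5  [1,2,3,4,8]=1  [2,3,4,7,8]=5  [3,4,6,7,8]=10  [4,5,6,7,8]=10
  size 6 → [0,4,5,6,7,8]=15  [1,2,3,4,7,8]=6  [2,3,4,6,7,8]=15  [3,4,5,6,7,8]=20
  size 7 → [0,3,4,5,6,7,8]=35  [1,2,3,4,6,7,8]=21  [2,3,4,5,6,7,8]=35
  first=0(b) contributes 56
  first=1(d) contributes 70
|[w]| = 126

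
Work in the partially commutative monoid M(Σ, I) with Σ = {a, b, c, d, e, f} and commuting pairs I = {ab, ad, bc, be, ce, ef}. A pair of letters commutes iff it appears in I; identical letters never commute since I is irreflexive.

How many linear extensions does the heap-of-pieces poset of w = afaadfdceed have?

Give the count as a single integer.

0(a) covers ∅
1(f) covers 0:a
2(a) covers 1:f
3(a) covers 2:a
4(d) covers 1:f
5(f) covers 3:a, 4:d
6(d) covers 5:f
7(c) covers 6:d
8(e) covers 6:d
9(e) covers 8:e
10(d) covers 7:c, 9:e
floor of heap: 0:a
completions by unplaced set U, small U first (add the entries for U minus each lowest piece of U):
  |U|=1: {10}:1
  |U|=2: {7,10}:1  {9,10}:1
  |U|=3: {7,9,10}:2  {8,9,10}:1
  |U|=4: {7,8,9,10}:3
  |U|=5: {6,7,8,9,10}:3
  |U|=6: {5,6,7,8,9,10}:3
  |U|=7: {3,5,6,7,8,9,10}:3  {4,5,6,7,8,9,10}:3
  |U|=8: {2,3,5,6,7,8,9,10}:3  {3,4,5,6,7,8,9,10}:6
  |U|=9: {2,3,4,5,6,7,8,9,10}:9
  start at 0(a): 9

9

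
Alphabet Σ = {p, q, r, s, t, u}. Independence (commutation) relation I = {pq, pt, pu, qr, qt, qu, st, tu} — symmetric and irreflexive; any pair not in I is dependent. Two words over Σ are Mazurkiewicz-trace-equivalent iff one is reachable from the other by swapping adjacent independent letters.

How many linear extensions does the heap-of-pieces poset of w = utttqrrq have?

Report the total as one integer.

112

drop 0:u onto floor
drop 1:t onto floor
drop 2:t onto {1:t}
drop 3:t onto {2:t}
drop 4:q onto floor
drop 5:r onto {0:u, 3:t}
drop 6:r onto {5:r}
drop 7:q onto {4:q}
ground layer = {0:u, 1:t, 4:q}
drop-orders for the pieces not yet dropped (sum over which currently-grounded one goes next):
  1 to go: {6} 1  {7} 1
  2 to go: {4,7} 1  {5,6} 1  {6,7} 2
  3 to go: {0,5,6} 1  {3,5,6} 1  {4,6,7} 3  {5,6,7} 3
  4 to go: {0,3,5,6} 2  {0,5,6,7} 4  {2,3,5,6} 1  {3,5,6,7} 4  {4,5,6,7} 6
  5 to go: {0,2,3,5,6} 3  {0,3,5,6,7} 10  {0,4,5,6,7} 10  {1,2,3,5,6} 1  {2,3,5,6,7} 5  {3,4,5,6,7} 10
  6 to go: {0,1,2,3,5,6} 4  {0,2,3,5,6,7} 18  {0,3,4,5,6,7} 30  {1,2,3,5,6,7} 6  {2,3,4,5,6,7} 15
  if 0:u drops first: 21 orders
  if 1:t drops first: 63 orders
  if 4:q drops first: 28 orders
heap linearizations: 112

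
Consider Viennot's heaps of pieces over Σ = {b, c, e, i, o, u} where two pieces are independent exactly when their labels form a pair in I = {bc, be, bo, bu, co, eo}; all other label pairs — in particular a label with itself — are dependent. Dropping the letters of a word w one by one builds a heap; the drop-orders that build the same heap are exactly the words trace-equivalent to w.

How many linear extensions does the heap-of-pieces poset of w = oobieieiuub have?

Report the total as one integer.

0(o) covers ∅
1(o) covers 0:o
2(b) covers ∅
3(i) covers 1:o, 2:b
4(e) covers 3:i
5(i) covers 4:e
6(e) covers 5:i
7(i) covers 6:e
8(u) covers 7:i
9(u) covers 8:u
10(b) covers 7:i
floor of heap: 0:o, 2:b
completions by unplaced set U, small U first (add the entries for U minus each lowest piece of U):
  |U|=1: {9}:1  {10}:1
  |U|=2: {8,9}:1  {9,10}:2
  |U|=3: {8,9,10}:3
  |U|=4: {7,8,9,10}:3
  |U|=5: {6,7,8,9,10}:3
  |U|=6: {5,6,7,8,9,10}:3
  |U|=7: {4,5,6,7,8,9,10}:3
  |U|=8: {3,4,5,6,7,8,9,10}:3
  |U|=9: {1,3,4,5,6,7,8,9,10}:3  {2,3,4,5,6,7,8,9,10}:3
  start at 0(o): 6
  start at 2(b): 3
sum over floor = 9

9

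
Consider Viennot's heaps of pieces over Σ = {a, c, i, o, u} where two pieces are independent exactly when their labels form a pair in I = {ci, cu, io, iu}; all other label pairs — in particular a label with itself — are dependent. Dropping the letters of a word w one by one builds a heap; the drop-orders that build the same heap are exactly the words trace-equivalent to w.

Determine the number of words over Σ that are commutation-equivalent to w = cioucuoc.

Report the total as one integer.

24

0(c) covers ∅
1(i) covers ∅
2(o) covers 0:c
3(u) covers 2:o
4(c) covers 2:o
5(u) covers 3:u
6(o) covers 4:c, 5:u
7(c) covers 6:o
floor of heap: 0:c, 1:i
completions by unplaced set U, small U first (add the entries for U minus each lowest piece of U):
  |U|=1: {1}:1  {7}:1
  |U|=2: {1,7}:2  {6,7}:1
  |U|=3: {1,6,7}:3  {4,6,7}:1  {5,6,7}:1
  |U|=4: {1,4,6,7}:4  {1,5,6,7}:4  {3,5,6,7}:1  {4,5,6,7}:2
  |U|=5: {1,3,5,6,7}:5  {1,4,5,6,7}:10  {3,4,5,6,7}:3
  |U|=6: {1,3,4,5,6,7}:18  {2,3,4,5,6,7}:3
  start at 0(c): 21
  start at 1(i): 3
sum over floor = 24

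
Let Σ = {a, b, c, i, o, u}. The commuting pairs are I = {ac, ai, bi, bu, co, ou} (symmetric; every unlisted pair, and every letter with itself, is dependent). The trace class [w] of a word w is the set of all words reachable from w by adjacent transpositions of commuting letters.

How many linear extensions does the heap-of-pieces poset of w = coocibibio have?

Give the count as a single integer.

drop 0:c onto floor
drop 1:o onto floor
drop 2:o onto {1:o}
drop 3:c onto {0:c}
drop 4:i onto {2:o, 3:c}
drop 5:b onto {2:o, 3:c}
drop 6:i onto {4:i}
drop 7:b onto {5:b}
drop 8:i onto {6:i}
drop 9:o onto {7:b, 8:i}
ground layer = {0:c, 1:o}
drop-orders for the pieces not yet dropped (sum over which currently-grounded one goes next):
  1 to go: {9} 1
  2 to go: {7,9} 1  {8,9} 1
  3 to go: {5,7,9} 1  {6,8,9} 1  {7,8,9} 2
  4 to go: {4,6,8,9} 1  {5,7,8,9} 3  {6,7,8,9} 3
  5 to go: {4,6,7,8,9} 4  {5,6,7,8,9} 6
  6 to go: {4,5,6,7,8,9} 10
  7 to go: {2,4,5,6,7,8,9} 10  {3,4,5,6,7,8,9} 10
  8 to go: {0,3,4,5,6,7,8,9} 10  {1,2,4,5,6,7,8,9} 10  {2,3,4,5,6,7,8,9} 20
  if 0:c drops first: 30 orders
  if 1:o drops first: 30 orders
heap linearizations: 60

60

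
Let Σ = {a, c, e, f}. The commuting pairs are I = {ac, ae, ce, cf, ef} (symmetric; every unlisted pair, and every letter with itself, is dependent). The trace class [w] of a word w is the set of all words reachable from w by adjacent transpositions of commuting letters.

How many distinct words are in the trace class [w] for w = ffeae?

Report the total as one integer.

10

0(f) covers ∅
1(f) covers 0:f
2(e) covers ∅
3(a) covers 1:f
4(e) covers 2:e
floor of heap: 0:f, 2:e
completions by unplaced set U, small U first (add the entries for U minus each lowest piece of U):
  |U|=1: {3}:1  {4}:1
  |U|=2: {1,3}:1  {2,4}:1  {3,4}:2
  |U|=3: {0,1,3}:1  {1,3,4}:3  {2,3,4}:3
  start at 0(f): 6
  start at 2(e): 4
sum over floor = 10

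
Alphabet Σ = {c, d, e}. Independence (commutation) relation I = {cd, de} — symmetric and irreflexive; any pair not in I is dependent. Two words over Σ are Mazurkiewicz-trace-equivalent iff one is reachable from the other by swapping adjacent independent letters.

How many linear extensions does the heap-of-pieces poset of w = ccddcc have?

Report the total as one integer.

0(c) covers ∅
1(c) covers 0:c
2(d) covers ∅
3(d) covers 2:d
4(c) covers 1:c
5(c) covers 4:c
floor of heap: 0:c, 2:d
completions by unplaced set U, small U first (add the entries for U minus each lowest piece of U):
  |U|=1: {3}:1  {5}:1
  |U|=2: {2,3}:1  {3,5}:2  {4,5}:1
  |U|=3: {1,4,5}:1  {2,3,5}:3  {3,4,5}:3
  |U|=4: {0,1,4,5}:1  {1,3,4,5}:4  {2,3,4,5}:6
  start at 0(c): 10
  start at 2(d): 5
sum over floor = 15

15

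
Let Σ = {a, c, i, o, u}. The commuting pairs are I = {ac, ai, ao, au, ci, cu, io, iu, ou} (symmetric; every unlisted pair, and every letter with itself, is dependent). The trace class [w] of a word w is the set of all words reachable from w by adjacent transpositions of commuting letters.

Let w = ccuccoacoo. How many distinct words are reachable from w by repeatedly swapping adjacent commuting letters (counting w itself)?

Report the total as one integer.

90

piece 0:c — minimal
piece 1:c rests on {0:c}
piece 2:u — minimal
piece 3:c rests on {1:c}
piece 4:c rests on {3:c}
piece 5:o rests on {4:c}
piece 6:a — minimal
piece 7:c rests on {5:o}
piece 8:o rests on {7:c}
piece 9:o rests on {8:o}
minimal pieces: {0:c, 2:u, 6:a}
ways to finish when only these pieces remain (= sum over removing one remaining piece with nothing left below it):
  1 left: {2}→1  {6}→1  {9}→1
  2 left: {2,6}→2  {2,9}→2  {6,9}→2  {8,9}→1
  3 left: {2,6,9}→6  {2,8,9}→3  {6,8,9}→3  {7,8,9}→1
  4 left: {2,6,8,9}→12  {2,7,8,9}→4  {5,7,8,9}→1  {6,7,8,9}→4
  5 left: {2,5,7,8,9}→5  {2,6,7,8,9}→20  {4,5,7,8,9}→1  {5,6,7,8,9}→5
  6 left: {2,4,5,7,8,9}→6  {2,5,6,7,8,9}→30  {3,4,5,7,8,9}→1  {4,5,6,7,8,9}→6
  7 left: {1,3,4,5,7,8,9}→1  {2,3,4,5,7,8,9}→7  {2,4,5,6,7,8,9}→42  {3,4,5,6,7,8,9}→7
  8 left: {0,1,3,4,5,7,8,9}→1  {1,2,3,4,5,7,8,9}→8  {1,3,4,5,6,7,8,9}→8  {2,3,4,5,6,7,8,9}→56
  placing 0:c first → 72 extensions
  placing 2:u first → 9 extensions
  placing 6:a first → 9 extensions
total linear extensions = 90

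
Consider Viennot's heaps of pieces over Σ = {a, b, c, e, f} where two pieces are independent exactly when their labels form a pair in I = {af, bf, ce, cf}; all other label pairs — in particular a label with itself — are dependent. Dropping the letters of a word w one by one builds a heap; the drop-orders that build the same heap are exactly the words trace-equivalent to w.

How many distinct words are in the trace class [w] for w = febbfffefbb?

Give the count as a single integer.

30

drop 0:f onto floor
drop 1:e onto {0:f}
drop 2:b onto {1:e}
drop 3:b onto {2:b}
drop 4:f onto {1:e}
drop 5:f onto {4:f}
drop 6:f onto {5:f}
drop 7:e onto {3:b, 6:f}
drop 8:f onto {7:e}
drop 9:b onto {7:e}
drop 10:b onto {9:b}
ground layer = {0:f}
drop-orders for the pieces not yet dropped (sum over which currently-grounded one goes next):
  1 to go: {8} 1  {10} 1
  2 to go: {8,10} 2  {9,10} 1
  3 to go: {8,9,10} 3
  4 to go: {7,8,9,10} 3
  5 to go: {3,7,8,9,10} 3  {6,7,8,9,10} 3
  6 to go: {2,3,7,8,9,10} 3  {3,6,7,8,9,10} 6  {5,6,7,8,9,10} 3
  7 to go: {2,3,6,7,8,9,10} 9  {3,5,6,7,8,9,10} 9  {4,5,6,7,8,9,10} 3
  8 to go: {2,3,5,6,7,8,9,10} 18  {3,4,5,6,7,8,9,10} 12
  9 to go: {2,3,4,5,6,7,8,9,10} 30
  if 0:f drops first: 30 orders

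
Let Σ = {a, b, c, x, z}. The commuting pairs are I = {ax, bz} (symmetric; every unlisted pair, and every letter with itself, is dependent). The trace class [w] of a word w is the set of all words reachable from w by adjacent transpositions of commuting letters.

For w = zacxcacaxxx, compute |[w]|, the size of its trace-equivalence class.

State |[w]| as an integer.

4

drop 0:z onto floor
drop 1:a onto {0:z}
drop 2:c onto {1:a}
drop 3:x onto {2:c}
drop 4:c onto {3:x}
drop 5:a onto {4:c}
drop 6:c onto {5:a}
drop 7:a onto {6:c}
drop 8:x onto {6:c}
drop 9:x onto {8:x}
drop 10:x onto {9:x}
ground layer = {0:z}
drop-orders for the pieces not yet dropped (sum over which currently-grounded one goes next):
  1 to go: {7} 1  {10} 1
  2 to go: {7,10} 2  {9,10} 1
  3 to go: {7,9,10} 3  {8,9,10} 1
  4 to go: {7,8,9,10} 4
  5 to go: {6,7,8,9,10} 4
  6 to go: {5,6,7,8,9,10} 4
  7 to go: {4,5,6,7,8,9,10} 4
  8 to go: {3,4,5,6,7,8,9,10} 4
  9 to go: {2,3,4,5,6,7,8,9,10} 4
  if 0:z drops first: 4 orders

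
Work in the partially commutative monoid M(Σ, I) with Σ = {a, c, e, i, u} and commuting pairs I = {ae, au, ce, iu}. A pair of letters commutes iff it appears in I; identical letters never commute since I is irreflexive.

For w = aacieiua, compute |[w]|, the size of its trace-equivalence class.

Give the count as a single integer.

3

piece 0:a — minimal
piece 1:a rests on {0:a}
piece 2:c rests on {1:a}
piece 3:i rests on {2:c}
piece 4:e rests on {3:i}
piece 5:i rests on {4:e}
piece 6:u rests on {4:e}
piece 7:a rests on {5:i}
minimal pieces: {0:a}
ways to finish when only these pieces remain (= sum over removing one remaining piece with nothing left below it):
  1 left: {6}→1  {7}→1
  2 left: {5,7}→1  {6,7}→2
  3 left: {5,6,7}→3
  4 left: {4,5,6,7}→3
  5 left: {3,4,5,6,7}→3
  6 left: {2,3,4,5,6,7}→3
  placing 0:a first → 3 extensions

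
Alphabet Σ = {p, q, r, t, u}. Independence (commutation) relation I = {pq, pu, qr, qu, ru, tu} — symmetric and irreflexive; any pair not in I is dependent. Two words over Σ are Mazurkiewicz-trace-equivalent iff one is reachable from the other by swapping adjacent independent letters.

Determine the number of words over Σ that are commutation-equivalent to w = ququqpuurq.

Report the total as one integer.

3150

0(q) covers ∅
1(u) covers ∅
2(q) covers 0:q
3(u) covers 1:u
4(q) covers 2:q
5(p) covers ∅
6(u) covers 3:u
7(u) covers 6:u
8(r) covers 5:p
9(q) covers 4:q
floor of heap: 0:q, 1:u, 5:p
completions by unplaced set U, small U first (add the entries for U minus each lowest piece of U):
  |U|=1: {7}:1  {8}:1  {9}:1
  |U|=2: {4,9}:1  {5,8}:1  {6,7}:1  {7,8}:2  {7,9}:2  {8,9}:2
  |U|=3: {2,4,9}:1  {3,6,7}:1  {4,7,9}:3  {4,8,9}:3  {5,7,8}:3  {5,8,9}:3  {6,7,8}:3  {6,7,9}:3  {7,8,9}:6
  |U|=4: {0,2,4,9}:1  {1,3,6,7}:1  {2,4,7,9}:4  {2,4,8,9}:4  {3,6,7,8}:4  {3,6,7,9}:4  {4,5,8,9}:6  {4,6,7,9}:6  {4,7,8,9}:12  {5,6,7,8}:6  {5,7,8,9}:12  {6,7,8,9}:12
  |U|=5: {0,2,4,7,9}:5  {0,2,4,8,9}:5  {1,3,6,7,8}:5  {1,3,6,7,9}:5  {2,4,5,8,9}:10  {2,4,6,7,9}:10  {2,4,7,8,9}:20  {3,4,6,7,9}:10  {3,5,6,7,8}:10  {3,6,7,8,9}:20  {4,5,7,8,9}:30  {4,6,7,8,9}:30  {5,6,7,8,9}:30
  |U|=6: {0,2,4,5,8,9}:15  {0,2,4,6,7,9}:15  {0,2,4,7,8,9}:30  {1,3,4,6,7,9}:15  {1,3,5,6,7,8}:15  {1,3,6,7,8,9}:30  {2,3,4,6,7,9}:20  {2,4,5,7,8,9}:60  {2,4,6,7,8,9}:60  {3,4,6,7,8,9}:60  {3,5,6,7,8,9}:60  {4,5,6,7,8,9}:90
  |U|=7: {0,2,3,4,6,7,9}:35  {0,2,4,5,7,8,9}:105  {0,2,4,6,7,8,9}:105  {1,2,3,4,6,7,9}:35  {1,3,4,6,7,8,9}:105  {1,3,5,6,7,8,9}:105  {2,3,4,6,7,8,9}:140  {2,4,5,6,7,8,9}:210  {3,4,5,6,7,8,9}:210
  |U|=8: {0,1,2,3,4,6,7,9}:70  {0,2,3,4,6,7,8,9}:280  {0,2,4,5,6,7,8,9}:420  {1,2,3,4,6,7,8,9}:280  {1,3,4,5,6,7,8,9}:420  {2,3,4,5,6,7,8,9}:560
  start at 0(q): 1260
  start at 1(u): 1260
  start at 5(p): 630
sum over floor = 3150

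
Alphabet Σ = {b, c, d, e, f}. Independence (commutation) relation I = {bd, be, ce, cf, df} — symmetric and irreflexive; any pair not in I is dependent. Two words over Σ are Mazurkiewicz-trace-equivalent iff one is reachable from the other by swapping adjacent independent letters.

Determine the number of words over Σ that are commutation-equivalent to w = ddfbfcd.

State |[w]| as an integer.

22

0(d) covers ∅
1(d) covers 0:d
2(f) covers ∅
3(b) covers 2:f
4(f) covers 3:b
5(c) covers 1:d, 3:b
6(d) covers 5:c
floor of heap: 0:d, 2:f
completions by unplaced set U, small U first (add the entries for U minus each lowest piece of U):
  |U|=1: {4}:1  {6}:1
  |U|=2: {4,6}:2  {5,6}:1
  |U|=3: {1,5,6}:1  {4,5,6}:3
  |U|=4: {0,1,5,6}:1  {1,4,5,6}:4  {3,4,5,6}:3
  |U|=5: {0,1,4,5,6}:5  {1,3,4,5,6}:7  {2,3,4,5,6}:3
  start at 0(d): 10
  start at 2(f): 12
sum over floor = 22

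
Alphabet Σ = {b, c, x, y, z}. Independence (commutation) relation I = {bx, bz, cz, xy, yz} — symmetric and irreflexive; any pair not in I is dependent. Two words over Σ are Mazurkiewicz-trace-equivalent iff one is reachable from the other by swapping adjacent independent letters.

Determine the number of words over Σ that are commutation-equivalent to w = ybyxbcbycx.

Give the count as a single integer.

#0=y has no predecessor
#1=b depends on [0:y]
#2=y depends on [1:b]
#3=x has no predecessor
#4=b depends on [2:y]
#5=c depends on [3:x, 4:b]
#6=b depends on [5:c]
#7=y depends on [6:b]
#8=c depends on [7:y]
#9=x depends on [8:c]
sources: [0:y, 3:x]
N(rest) = Σ N(rest − s) over sources s of rest; N(one piece) = 1:
  size 1 → [9]=1
  size 2 → [8,9]=1
  size 3 → [7,8,9]=1
  size 4 → [6,7,8,9]=1
  size 5 → [5,6,7,8,9]=1
  size 6 → [3,5,6,7,8,9]=1  [4,5,6,7,8,9]=1
  size 7 → [2,4,5,6,7,8,9]=1  [3,4,5,6,7,8,9]=2
  size 8 → [1,2,4,5,6,7,8,9]=1  [2,3,4,5,6,7,8,9]=3
  first=0(y) contributes 4
  first=3(x) contributes 1
|[w]| = 5

5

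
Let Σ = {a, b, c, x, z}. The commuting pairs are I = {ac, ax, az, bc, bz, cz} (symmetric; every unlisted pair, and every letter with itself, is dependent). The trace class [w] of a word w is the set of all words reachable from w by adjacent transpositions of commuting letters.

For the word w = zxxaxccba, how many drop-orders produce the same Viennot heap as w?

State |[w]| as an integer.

34

#0=z has no predecessor
#1=x depends on [0:z]
#2=x depends on [1:x]
#3=a has no predecessor
#4=x depends on [2:x]
#5=c depends on [4:x]
#6=c depends on [5:c]
#7=b depends on [3:a, 4:x]
#8=a depends on [7:b]
sources: [0:z, 3:a]
N(rest) = Σ N(rest − s) over sources s of rest; N(one piece) = 1:
  size 1 → [6]=1  [8]=1
  size 2 → [5,6]=1  [6,8]=2  [7,8]=1
  size 3 → [3,7,8]=1  [5,6,8]=3  [6,7,8]=3
  size 4 → [3,6,7,8]=4  [5,6,7,8]=6
  size 5 → [3,5,6,7,8]=10  [4,5,6,7,8]=6
  size 6 → [2,4,5,6,7,8]=6  [3,4,5,6,7,8]=16
  size 7 → [1,2,4,5,6,7,8]=6  [2,3,4,5,6,7,8]=22
  first=0(z) contributes 28
  first=3(a) contributes 6
|[w]| = 34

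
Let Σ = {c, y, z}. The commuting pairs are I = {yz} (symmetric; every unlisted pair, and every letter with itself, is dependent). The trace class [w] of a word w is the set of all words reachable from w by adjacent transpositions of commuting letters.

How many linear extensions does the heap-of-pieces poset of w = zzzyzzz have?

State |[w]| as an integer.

7

drop 0:z onto floor
drop 1:z onto {0:z}
drop 2:z onto {1:z}
drop 3:y onto floor
drop 4:z onto {2:z}
drop 5:z onto {4:z}
drop 6:z onto {5:z}
ground layer = {0:z, 3:y}
drop-orders for the pieces not yet dropped (sum over which currently-grounded one goes next):
  1 to go: {3} 1  {6} 1
  2 to go: {3,6} 2  {5,6} 1
  3 to go: {3,5,6} 3  {4,5,6} 1
  4 to go: {2,4,5,6} 1  {3,4,5,6} 4
  5 to go: {1,2,4,5,6} 1  {2,3,4,5,6} 5
  if 0:z drops first: 6 orders
  if 3:y drops first: 1 orders
heap linearizations: 7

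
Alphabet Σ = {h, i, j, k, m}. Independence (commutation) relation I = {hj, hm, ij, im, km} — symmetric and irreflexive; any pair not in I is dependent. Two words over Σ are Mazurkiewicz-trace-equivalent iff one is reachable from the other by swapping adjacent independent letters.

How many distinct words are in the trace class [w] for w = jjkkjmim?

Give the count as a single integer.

4

0(j) covers ∅
1(j) covers 0:j
2(k) covers 1:j
3(k) covers 2:k
4(j) covers 3:k
5(m) covers 4:j
6(i) covers 3:k
7(m) covers 5:m
floor of heap: 0:j
completions by unplaced set U, small U first (add the entries for U minus each lowest piece of U):
  |U|=1: {6}:1  {7}:1
  |U|=2: {5,7}:1  {6,7}:2
  |U|=3: {4,5,7}:1  {5,6,7}:3
  |U|=4: {4,5,6,7}:4
  |U|=5: {3,4,5,6,7}:4
  |U|=6: {2,3,4,5,6,7}:4
  start at 0(j): 4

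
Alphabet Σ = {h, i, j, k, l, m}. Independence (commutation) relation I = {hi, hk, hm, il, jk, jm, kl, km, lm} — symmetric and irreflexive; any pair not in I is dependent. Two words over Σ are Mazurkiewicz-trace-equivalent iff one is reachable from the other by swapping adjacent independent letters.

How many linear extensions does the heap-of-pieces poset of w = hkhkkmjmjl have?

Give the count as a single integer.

2520

#0=h has no predecessor
#1=k has no predecessor
#2=h depends on [0:h]
#3=k depends on [1:k]
#4=k depends on [3:k]
#5=m has no predecessor
#6=j depends on [2:h]
#7=m depends on [5:m]
#8=j depends on [6:j]
#9=l depends on [8:j]
sources: [0:h, 1:k, 5:m]
N(rest) = Σ N(rest − s) over sources s of rest; N(one piece) = 1:
  size 1 → [4]=1  [7]=1  [9]=1
  size 2 → [3,4]=1  [4,7]=2  [4,9]=2  [5,7]=1  [7,9]=2  [8,9]=1
  size 3 → [1,3,4]=1  [3,4,7]=3  [3,4,9]=3  [4,5,7]=3  [4,7,9]=6  [4,8,9]=3  [5,7,9]=3  [6,8,9]=1  [7,8,9]=3
  size 4 → [1,3,4,7]=4  [1,3,4,9]=4  [2,6,8,9]=1  [3,4,5,7]=6  [3,4,7,9]=12  [3,4,8,9]=6  [4,5,7,9]=12  [4,6,8,9]=4  [4,7,8,9]=12  [5,7,8,9]=6  [6,7,8,9]=4
  size 5 → [0,2,6,8,9]=1  [1,3,4,5,7]=10  [1,3,4,7,9]=20  [1,3,4,8,9]=10  [2,4,6,8,9]=5  [2,6,7,8,9]=5  [3,4,5,7,9]=30  [3,4,6,8,9]=10  [3,4,7,8,9]=30  [4,5,7,8,9]=30  [4,6,7,8,9]=20  [5,6,7,8,9]=10
  size 6 → [0,2,4,6,8,9]=6  [0,2,6,7,8,9]=6  [1,3,4,5,7,9]=60  [1,3,4,6,8,9]=20  [1,3,4,7,8,9]=60  [2,3,4,6,8,9]=15  [2,4,6,7,8,9]=30  [2,5,6,7,8,9]=15  [3,4,5,7,8,9]=90  [3,4,6,7,8,9]=60  [4,5,6,7,8,9]=60
  size 7 → [0,2,3,4,6,8,9]=21  [0,2,4,6,7,8,9]=42  [0,2,5,6,7,8,9]=21  [1,2,3,4,6,8,9]=35  [1,3,4,5,7,8,9]=210  [1,3,4,6,7,8,9]=140  [2,3,4,6,7,8,9]=105  [2,4,5,6,7,8,9]=105  [3,4,5,6,7,8,9]=210
  size 8 → [0,1,2,3,4,6,8,9]=56  [0,2,3,4,6,7,8,9]=168  [0,2,4,5,6,7,8,9]=168  [1,2,3,4,6,7,8,9]=280  [1,3,4,5,6,7,8,9]=560  [2,3,4,5,6,7,8,9]=420
  first=0(h) contributes 1260
  first=1(k) contributes 756
  first=5(m) contributes 504
|[w]| = 2520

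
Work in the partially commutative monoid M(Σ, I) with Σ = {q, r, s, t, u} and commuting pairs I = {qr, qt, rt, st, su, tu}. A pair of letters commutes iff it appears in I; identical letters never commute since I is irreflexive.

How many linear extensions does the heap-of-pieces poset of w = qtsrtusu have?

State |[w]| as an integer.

84

drop 0:q onto floor
drop 1:t onto floor
drop 2:s onto {0:q}
drop 3:r onto {2:s}
drop 4:t onto {1:t}
drop 5:u onto {3:r}
drop 6:s onto {3:r}
drop 7:u onto {5:u}
ground layer = {0:q, 1:t}
drop-orders for the pieces not yet dropped (sum over which currently-grounded one goes next):
  1 to go: {4} 1  {6} 1  {7} 1
  2 to go: {1,4} 1  {4,6} 2  {4,7} 2  {5,7} 1  {6,7} 2
  3 to go: {1,4,6} 3  {1,4,7} 3  {4,5,7} 3  {4,6,7} 6  {5,6,7} 3
  4 to go: {1,4,5,7} 6  {1,4,6,7} 12  {3,5,6,7} 3  {4,5,6,7} 12
  5 to go: {1,4,5,6,7} 30  {2,3,5,6,7} 3  {3,4,5,6,7} 15
  6 to go: {0,2,3,5,6,7} 3  {1,3,4,5,6,7} 45  {2,3,4,5,6,7} 18
  if 0:q drops first: 63 orders
  if 1:t drops first: 21 orders
heap linearizations: 84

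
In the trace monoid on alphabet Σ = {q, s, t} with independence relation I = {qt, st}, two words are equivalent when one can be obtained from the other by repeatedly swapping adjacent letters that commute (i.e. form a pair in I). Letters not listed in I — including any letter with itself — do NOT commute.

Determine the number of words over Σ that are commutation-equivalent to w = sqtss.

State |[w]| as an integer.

5

0(s) covers ∅
1(q) covers 0:s
2(t) covers ∅
3(s) covers 1:q
4(s) covers 3:s
floor of heap: 0:s, 2:t
completions by unplaced set U, small U first (add the entries for U minus each lowest piece of U):
  |U|=1: {2}:1  {4}:1
  |U|=2: {2,4}:2  {3,4}:1
  |U|=3: {1,3,4}:1  {2,3,4}:3
  start at 0(s): 4
  start at 2(t): 1
sum over floor = 5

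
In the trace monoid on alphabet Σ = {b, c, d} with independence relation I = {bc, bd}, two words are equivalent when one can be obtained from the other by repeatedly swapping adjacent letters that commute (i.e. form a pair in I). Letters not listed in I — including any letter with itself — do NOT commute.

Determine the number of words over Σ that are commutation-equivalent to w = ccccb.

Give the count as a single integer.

#0=c has no predecessor
#1=c depends on [0:c]
#2=c depends on [1:c]
#3=c depends on [2:c]
#4=b has no predecessor
sources: [0:c, 4:b]
N(rest) = Σ N(rest − s) over sources s of rest; N(one piece) = 1:
  size 1 → [3]=1  [4]=1
  size 2 → [2,3]=1  [3,4]=2
  size 3 → [1,2,3]=1  [2,3,4]=3
  first=0(c) contributes 4
  first=4(b) contributes 1
|[w]| = 5

5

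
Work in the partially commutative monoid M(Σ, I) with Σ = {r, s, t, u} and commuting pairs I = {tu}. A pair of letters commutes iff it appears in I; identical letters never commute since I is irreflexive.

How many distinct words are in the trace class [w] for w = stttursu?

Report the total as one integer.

4

piece 0:s — minimal
piece 1:t rests on {0:s}
piece 2:t rests on {1:t}
piece 3:t rests on {2:t}
piece 4:u rests on {0:s}
piece 5:r rests on {3:t, 4:u}
piece 6:s rests on {5:r}
piece 7:u rests on {6:s}
minimal pieces: {0:s}
ways to finish when only these pieces remain (= sum over removing one remaining piece with nothing left below it):
  1 left: {7}→1
  2 left: {6,7}→1
  3 left: {5,6,7}→1
  4 left: {3,5,6,7}→1  {4,5,6,7}→1
  5 left: {2,3,5,6,7}→1  {3,4,5,6,7}→2
  6 left: {1,2,3,5,6,7}→1  {2,3,4,5,6,7}→3
  placing 0:s first → 4 extensions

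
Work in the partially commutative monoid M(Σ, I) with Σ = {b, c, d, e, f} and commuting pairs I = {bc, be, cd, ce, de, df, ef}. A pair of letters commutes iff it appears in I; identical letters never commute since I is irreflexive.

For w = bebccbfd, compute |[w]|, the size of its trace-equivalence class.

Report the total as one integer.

200

drop 0:b onto floor
drop 1:e onto floor
drop 2:b onto {0:b}
drop 3:c onto floor
drop 4:c onto {3:c}
drop 5:b onto {2:b}
drop 6:f onto {4:c, 5:b}
drop 7:d onto {5:b}
ground layer = {0:b, 1:e, 3:c}
drop-orders for the pieces not yet dropped (sum over which currently-grounded one goes next):
  1 to go: {1} 1  {6} 1  {7} 1
  2 to go: {1,6} 2  {1,7} 2  {4,6} 1  {6,7} 2
  3 to go: {1,4,6} 3  {1,6,7} 6  {3,4,6} 1  {4,6,7} 3  {5,6,7} 2
  4 to go: {1,3,4,6} 4  {1,4,6,7} 12  {1,5,6,7} 8  {2,5,6,7} 2  {3,4,6,7} 4  {4,5,6,7} 5
  5 to go: {0,2,5,6,7} 2  {1,2,5,6,7} 10  {1,3,4,6,7} 20  {1,4,5,6,7} 25  {2,4,5,6,7} 7  {3,4,5,6,7} 9
  6 to go: {0,1,2,5,6,7} 12  {0,2,4,5,6,7} 9  {1,2,4,5,6,7} 42  {1,3,4,5,6,7} 54  {2,3,4,5,6,7} 16
  if 0:b drops first: 112 orders
  if 1:e drops first: 25 orders
  if 3:c drops first: 63 orders
heap linearizations: 200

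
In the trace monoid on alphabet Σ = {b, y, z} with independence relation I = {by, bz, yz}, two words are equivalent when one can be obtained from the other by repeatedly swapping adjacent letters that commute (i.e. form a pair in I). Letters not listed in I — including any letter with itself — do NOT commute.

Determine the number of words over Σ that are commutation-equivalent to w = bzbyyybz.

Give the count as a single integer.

560

piece 0:b — minimal
piece 1:z — minimal
piece 2:b rests on {0:b}
piece 3:y — minimal
piece 4:y rests on {3:y}
piece 5:y rests on {4:y}
piece 6:b rests on {2:b}
piece 7:z rests on {1:z}
minimal pieces: {0:b, 1:z, 3:y}
ways to finish when only these pieces remain (= sum over removing one remaining piece with nothing left below it):
  1 left: {5}→1  {6}→1  {7}→1
  2 left: {1,7}→1  {2,6}→1  {4,5}→1  {5,6}→2  {5,7}→2  {6,7}→2
  3 left: {0,2,6}→1  {1,5,7}→3  {1,6,7}→3  {2,5,6}→3  {2,6,7}→3  {3,4,5}→1  {4,5,6}→3  {4,5,7}→3  {5,6,7}→6
  4 left: {0,2,5,6}→4  {0,2,6,7}→4  {1,2,6,7}→6  {1,4,5,7}→6  {1,5,6,7}→12  {2,4,5,6}→6  {2,5,6,7}→12  {3,4,5,6}→4  {3,4,5,7}→4  {4,5,6,7}→12
  5 left: {0,1,2,6,7}→10  {0,2,4,5,6}→10  {0,2,5,6,7}→20  {1,2,5,6,7}→30  {1,3,4,5,7}→10  {1,4,5,6,7}→30  {2,3,4,5,6}→10  {2,4,5,6,7}→30  {3,4,5,6,7}→20
  6 left: {0,1,2,5,6,7}→60  {0,2,3,4,5,6}→20  {0,2,4,5,6,7}→60  {1,2,4,5,6,7}→90  {1,3,4,5,6,7}→60  {2,3,4,5,6,7}→60
  placing 0:b first → 210 extensions
  placing 1:z first → 140 extensions
  placing 3:y first → 210 extensions
total linear extensions = 560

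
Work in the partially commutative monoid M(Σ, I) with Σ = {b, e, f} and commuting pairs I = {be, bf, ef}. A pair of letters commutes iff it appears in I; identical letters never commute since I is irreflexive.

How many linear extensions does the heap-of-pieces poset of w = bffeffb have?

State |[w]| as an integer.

105

#0=b has no predecessor
#1=f has no predecessor
#2=f depends on [1:f]
#3=e has no predecessor
#4=f depends on [2:f]
#5=f depends on [4:f]
#6=b depends on [0:b]
sources: [0:b, 1:f, 3:e]
N(rest) = Σ N(rest − s) over sources s of rest; N(one piece) = 1:
  size 1 → [3]=1  [5]=1  [6]=1
  size 2 → [0,6]=1  [3,5]=2  [3,6]=2  [4,5]=1  [5,6]=2
  size 3 → [0,3,6]=3  [0,5,6]=3  [2,4,5]=1  [3,4,5]=3  [3,5,6]=6  [4,5,6]=3
  size 4 → [0,3,5,6]=12  [0,4,5,6]=6  [1,2,4,5]=1  [2,3,4,5]=4  [2,4,5,6]=4  [3,4,5,6]=12
  size 5 → [0,2,4,5,6]=10  [0,3,4,5,6]=30  [1,2,3,4,5]=5  [1,2,4,5,6]=5  [2,3,4,5,6]=20
  first=0(b) contributes 30
  first=1(f) contributes 60
  first=3(e) contributes 15
|[w]| = 105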